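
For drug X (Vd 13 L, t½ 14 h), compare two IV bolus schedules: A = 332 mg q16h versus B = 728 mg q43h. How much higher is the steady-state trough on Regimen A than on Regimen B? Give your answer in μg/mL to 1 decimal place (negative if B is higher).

13.6 μg/mL

Regimen A: f = (1/2)^(16/14) ≈ 0.4529; Cmin,ss = (332/13)·f/(1−f) ≈ 21.141 μg/mL.
Regimen B: f = (1/2)^(43/14) ≈ 0.1190; Cmin,ss = (728/13)·f/(1−f) ≈ 7.564 μg/mL.
Difference ≈ 21.141 − 7.564 ≈ 13.577 μg/mL.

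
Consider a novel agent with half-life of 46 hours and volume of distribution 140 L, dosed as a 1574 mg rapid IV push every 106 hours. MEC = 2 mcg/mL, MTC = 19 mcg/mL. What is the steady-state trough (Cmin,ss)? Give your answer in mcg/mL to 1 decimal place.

2.9 mcg/mL

k = ln2/t½ = ln2/46 ≈ 0.015068 h⁻¹; fraction remaining f = e^(−kτ) = e^(−0.015068×106) ≈ 0.2025.
Accumulation ratio R = 1/(1 − f) ≈ 1/0.7975 ≈ 1.2539.
Single-dose peak C₀ = D/Vd = 1574/140 ≈ 11.243 mcg/mL.
Steady-state peak Cmax,ss = C₀·R ≈ 11.243 × 1.2539 ≈ 14.098 mcg/mL.
One interval later, Cmin,ss = Cmax,ss·e^(−kτ) ≈ 14.098 × 0.2025 ≈ 2.855 mcg/mL.
Trough 2.9 mcg/mL vs MEC 2 mcg/mL: adequate.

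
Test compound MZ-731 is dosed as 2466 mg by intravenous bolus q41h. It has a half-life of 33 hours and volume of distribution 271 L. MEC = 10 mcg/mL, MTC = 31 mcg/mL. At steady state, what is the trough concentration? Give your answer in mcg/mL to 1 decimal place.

6.7 mcg/mL

Over one 41-h interval, 41/33 ≈ 1.2424 half-lives elapse, leaving f ≈ 0.4227 of each dose.
At steady state, accumulation factor R = 1/(1 − e^(−kτ)) ≈ 1.7322.
Single-dose peak C₀ = D/Vd = 2466/271 ≈ 9.100 mcg/mL.
Steady-state peak Cmax,ss = C₀·R ≈ 9.100 × 1.7322 ≈ 15.763 mcg/mL.
Steady-state trough Cmin,ss = Cmax,ss·f ≈ 15.763 × 0.4227 ≈ 6.663 mcg/mL.
Trough 6.7 mcg/mL vs MEC 10 mcg/mL: subtherapeutic.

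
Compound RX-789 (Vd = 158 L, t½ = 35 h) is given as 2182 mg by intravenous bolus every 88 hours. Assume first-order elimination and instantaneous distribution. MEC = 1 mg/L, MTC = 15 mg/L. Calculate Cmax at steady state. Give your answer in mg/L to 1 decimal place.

τ/t½ = 88/35 ≈ 2.5143, so fraction remaining f = (1/2)^(88/35) ≈ 0.1750.
At steady state, accumulation factor R = 1/(1 − e^(−kτ)) ≈ 1.2121.
Each bolus raises the concentration by D/Vd = 2182/158 ≈ 13.810 mg/L.
Steady-state peak Cmax,ss = C₀·R ≈ 13.810 × 1.2121 ≈ 16.739 mg/L.
Peak 16.7 mg/L vs MTC 15 mg/L: exceeds toxic threshold.

16.7 mg/L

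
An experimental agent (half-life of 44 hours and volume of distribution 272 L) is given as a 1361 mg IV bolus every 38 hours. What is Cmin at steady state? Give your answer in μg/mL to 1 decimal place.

Over one 38-h interval, 38/44 ≈ 0.86364 half-lives elapse, leaving f ≈ 0.5496 of each dose.
At steady state, accumulation factor R = 1/(1 − e^(−kτ)) ≈ 2.2202.
Each bolus raises the concentration by D/Vd = 1361/272 ≈ 5.004 μg/mL.
Cmax,ss = C₀/(1 − f) ≈ 5.004/0.4504 ≈ 11.110 μg/mL.
One interval later, Cmin,ss = Cmax,ss·e^(−kτ) ≈ 11.110 × 0.5496 ≈ 6.106 μg/mL.

6.1 μg/mL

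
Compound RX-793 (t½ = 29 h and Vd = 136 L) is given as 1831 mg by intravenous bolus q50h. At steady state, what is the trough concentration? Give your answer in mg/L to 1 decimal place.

5.8 mg/L

τ/t½ = 50/29 ≈ 1.7241, so fraction remaining f = (1/2)^(50/29) ≈ 0.3027.
Single-dose peak C₀ = D/Vd = 1831/136 ≈ 13.463 mg/L.
Steady-state trough Cmin,ss = C₀·f/(1−f) ≈ 13.463 × 0.3027/0.6973 ≈ 5.844 mg/L.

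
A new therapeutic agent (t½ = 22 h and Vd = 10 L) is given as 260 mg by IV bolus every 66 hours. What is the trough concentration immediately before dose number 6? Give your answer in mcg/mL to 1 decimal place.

f = (1/2)^(τ/t½) = (1/2)^(66/22) ≈ 0.1250.
C₀ = D/Vd = 260/10 ≈ 26.000 mcg/mL.
Before the 6th dose, 5 doses have been given. Superposition: Cmin = C₀·(f + f² + … + f^5).
≈ 26.000 × (0.1250 + 0.0156 + 0.0020 + 0.0002 + 0.0000) ≈ 26.000 × 0.1428 ≈ 3.713 mcg/mL.

3.7 mcg/mL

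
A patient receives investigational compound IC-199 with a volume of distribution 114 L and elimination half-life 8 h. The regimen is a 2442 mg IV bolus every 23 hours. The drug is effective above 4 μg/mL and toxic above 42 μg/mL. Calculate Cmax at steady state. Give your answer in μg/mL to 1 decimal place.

24.8 μg/mL

Over one 23-h interval, 23/8 ≈ 2.875 half-lives elapse, leaving f ≈ 0.1363 of each dose.
At steady state, accumulation factor R = 1/(1 − e^(−kτ)) ≈ 1.1578.
Each bolus raises the concentration by D/Vd = 2442/114 ≈ 21.421 μg/mL.
Steady-state peak Cmax,ss = C₀·R ≈ 21.421 × 1.1578 ≈ 24.801 μg/mL.
Peak 24.8 μg/mL vs MTC 42 μg/mL: below toxic threshold.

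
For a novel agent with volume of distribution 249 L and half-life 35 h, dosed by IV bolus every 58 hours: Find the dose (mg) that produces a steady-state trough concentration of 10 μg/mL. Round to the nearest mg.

5363 mg

τ/t½ = 58/35 ≈ 1.6571, so f = (1/2)^(58/35) ≈ 0.317066.
Cmin,ss = (D/Vd)·f/(1−f), so D = Cmin,ss·Vd·(1−f)/f.
D = 10 × 249 × (1−f)/f ≈ 10 × 249 × 2.15392 ≈ 5363.26 mg.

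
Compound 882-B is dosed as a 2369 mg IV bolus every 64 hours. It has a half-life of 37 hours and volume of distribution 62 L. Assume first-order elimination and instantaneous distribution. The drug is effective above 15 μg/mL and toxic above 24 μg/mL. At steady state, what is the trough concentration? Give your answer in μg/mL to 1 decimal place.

16.5 μg/mL

τ/t½ = 64/37 ≈ 1.7297, so fraction remaining f = (1/2)^(64/37) ≈ 0.3015.
At steady state, accumulation factor R = 1/(1 − e^(−kτ)) ≈ 1.4316.
Single-dose peak C₀ = D/Vd = 2369/62 ≈ 38.210 μg/mL.
Cmax,ss = C₀/(1 − f) ≈ 38.210/0.6985 ≈ 54.703 μg/mL.
Steady-state trough Cmin,ss = Cmax,ss·f ≈ 54.703 × 0.3015 ≈ 16.493 μg/mL.
Trough 16.5 μg/mL vs MEC 15 μg/mL: adequate.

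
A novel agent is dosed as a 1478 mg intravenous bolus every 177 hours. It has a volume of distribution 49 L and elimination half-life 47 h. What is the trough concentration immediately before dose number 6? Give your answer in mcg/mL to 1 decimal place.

2.4 mcg/mL

f = (1/2)^(τ/t½) = (1/2)^(177/47) ≈ 0.0735.
C₀ = D/Vd = 1478/49 ≈ 30.163 mcg/mL.
Before the 6th dose, 5 doses have been given. Superposition: Cmin = C₀·(f + f² + … + f^5).
≈ 30.163 × (0.0735 + 0.0054 + 0.0004 + 0.0000 + 0.0000) ≈ 30.163 × 0.0793 ≈ 2.392 mcg/mL.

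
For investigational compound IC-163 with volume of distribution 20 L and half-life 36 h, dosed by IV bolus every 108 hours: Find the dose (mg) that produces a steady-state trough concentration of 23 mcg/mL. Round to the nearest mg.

τ/t½ = 108/36 ≈ 3, so f = (1/2)^(108/36) ≈ 0.125000.
Cmin,ss = (D/Vd)·f/(1−f), so D = Cmin,ss·Vd·(1−f)/f.
D = 23 × 20 × (1−f)/f ≈ 23 × 20 × 7.00000 ≈ 3220.00 mg.

3220 mg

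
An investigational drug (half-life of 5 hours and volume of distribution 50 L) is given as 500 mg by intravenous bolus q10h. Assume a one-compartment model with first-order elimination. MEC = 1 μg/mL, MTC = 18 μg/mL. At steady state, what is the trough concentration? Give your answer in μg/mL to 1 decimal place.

τ = 10 h = 2 half-lives, so f = (1/2)^2 = 0.25.
Accumulation ratio R = 1/(1 − f) = 1/0.75 = 4/3.
Single-dose peak C₀ = D/Vd = 500/50 = 10 μg/mL.
Steady-state peak Cmax,ss = C₀·R = 10 × 4/3 ≈ 13.333 μg/mL.
Steady-state trough Cmin,ss = Cmax,ss·f ≈ 13.333 × 0.25 ≈ 3.333 μg/mL.
Trough 3.3 μg/mL vs MEC 1 μg/mL: adequate.

3.3 μg/mL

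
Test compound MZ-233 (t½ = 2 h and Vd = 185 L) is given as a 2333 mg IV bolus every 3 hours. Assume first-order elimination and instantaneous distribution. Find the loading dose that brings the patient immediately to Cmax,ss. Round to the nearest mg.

3609 mg

f = (1/2)^(3/2) ≈ 0.353553; accumulation ratio R = 1/(1−f) ≈ 1.54692.
Loading dose to hit Cmax,ss on first dose: D_load = D_maint·R ≈ 2333 × 1.54692 ≈ 3608.96 mg.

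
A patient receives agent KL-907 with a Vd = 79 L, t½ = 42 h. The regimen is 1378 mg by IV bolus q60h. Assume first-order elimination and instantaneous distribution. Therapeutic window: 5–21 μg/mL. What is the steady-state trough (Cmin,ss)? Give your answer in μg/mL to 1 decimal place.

k = ln2/t½ = ln2/42 ≈ 0.016504 h⁻¹; fraction remaining f = e^(−kτ) = e^(−0.016504×60) ≈ 0.3715.
At steady state, accumulation factor R = 1/(1 − e^(−kτ)) ≈ 1.5911.
Single-dose peak C₀ = D/Vd = 1378/79 ≈ 17.443 μg/mL.
Steady-state peak Cmax,ss = C₀·R ≈ 17.443 × 1.5911 ≈ 27.754 μg/mL.
One interval later, Cmin,ss = Cmax,ss·e^(−kτ) ≈ 27.754 × 0.3715 ≈ 10.311 μg/mL.
Trough 10.3 μg/mL vs MEC 5 μg/mL: adequate.

10.3 μg/mL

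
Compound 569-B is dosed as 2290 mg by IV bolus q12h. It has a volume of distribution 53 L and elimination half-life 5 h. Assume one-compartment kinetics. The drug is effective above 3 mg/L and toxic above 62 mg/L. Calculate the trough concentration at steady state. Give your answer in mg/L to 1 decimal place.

k = ln2/t½ = ln2/5 ≈ 0.138629 h⁻¹; fraction remaining f = e^(−kτ) = e^(−0.138629×12) ≈ 0.1895.
Single-dose peak C₀ = D/Vd = 2290/53 ≈ 43.208 mg/L.
Steady-state trough Cmin,ss = C₀·f/(1−f) ≈ 43.208 × 0.1895/0.8105 ≈ 10.102 mg/L.
Trough 10.1 mg/L vs MEC 3 mg/L: adequate.

10.1 mg/L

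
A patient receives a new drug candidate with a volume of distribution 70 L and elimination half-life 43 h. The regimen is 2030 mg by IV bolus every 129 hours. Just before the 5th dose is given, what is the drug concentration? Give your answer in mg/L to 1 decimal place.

4.1 mg/L

f = (1/2)^(τ/t½) = (1/2)^(129/43) ≈ 0.1250.
C₀ = D/Vd = 2030/70 ≈ 29.000 mg/L.
Before the 5th dose, 4 doses have been given. Superposition: Cmin = C₀·(f + f² + … + f^4).
≈ 29.000 × (0.1250 + 0.0156 + 0.0020 + 0.0002) ≈ 29.000 × 0.1428 ≈ 4.141 mg/L.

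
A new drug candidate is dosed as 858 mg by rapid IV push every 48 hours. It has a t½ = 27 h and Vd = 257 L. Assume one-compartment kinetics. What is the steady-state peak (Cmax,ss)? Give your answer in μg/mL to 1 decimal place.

Over one 48-h interval, 48/27 ≈ 1.7778 half-lives elapse, leaving f ≈ 0.2916 of each dose.
Accumulation ratio R = 1/(1 − f) ≈ 1/0.7084 ≈ 1.4116.
Each bolus raises the concentration by D/Vd = 858/257 ≈ 3.339 μg/mL.
Steady-state peak Cmax,ss = C₀·R ≈ 3.339 × 1.4116 ≈ 4.713 μg/mL.

4.7 μg/mL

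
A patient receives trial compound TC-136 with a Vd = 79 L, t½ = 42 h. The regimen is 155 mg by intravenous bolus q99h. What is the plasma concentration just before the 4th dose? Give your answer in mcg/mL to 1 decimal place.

0.5 mcg/mL

f = (1/2)^(τ/t½) = (1/2)^(99/42) ≈ 0.1952.
C₀ = D/Vd = 155/79 ≈ 1.962 mcg/mL.
Before the 4th dose, 3 doses have been given. Superposition: Cmin = C₀·(f + f² + … + f^3).
≈ 1.962 × (0.1952 + 0.0381 + 0.0074) ≈ 1.962 × 0.2407 ≈ 0.472 mcg/mL.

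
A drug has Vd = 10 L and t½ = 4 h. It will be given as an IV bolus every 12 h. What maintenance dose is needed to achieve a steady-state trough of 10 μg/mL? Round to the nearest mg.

τ/t½ = 12/4 ≈ 3, so f = (1/2)^(12/4) ≈ 0.125000.
Cmin,ss = (D/Vd)·f/(1−f), so D = Cmin,ss·Vd·(1−f)/f.
D = 10 × 10 × (1−f)/f ≈ 10 × 10 × 7.00000 ≈ 700.00 mg.

700 mg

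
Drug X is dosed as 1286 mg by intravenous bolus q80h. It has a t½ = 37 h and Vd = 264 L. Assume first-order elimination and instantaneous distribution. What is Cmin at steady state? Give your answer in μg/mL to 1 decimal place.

τ/t½ = 80/37 ≈ 2.1622, so fraction remaining f = (1/2)^(80/37) ≈ 0.2234.
Accumulation ratio R = 1/(1 − f) ≈ 1/0.7766 ≈ 1.2877.
Single-dose peak C₀ = D/Vd = 1286/264 ≈ 4.871 μg/mL.
Cmax,ss = C₀/(1 − f) ≈ 4.871/0.7766 ≈ 6.272 μg/mL.
Steady-state trough Cmin,ss = Cmax,ss·f ≈ 6.272 × 0.2234 ≈ 1.401 μg/mL.

1.4 μg/mL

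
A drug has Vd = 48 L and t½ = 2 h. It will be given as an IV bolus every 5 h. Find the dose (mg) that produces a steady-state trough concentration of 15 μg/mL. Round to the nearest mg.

τ/t½ = 5/2 ≈ 2.5, so f = (1/2)^(5/2) ≈ 0.176777.
Cmin,ss = (D/Vd)·f/(1−f), so D = Cmin,ss·Vd·(1−f)/f.
D = 15 × 48 × (1−f)/f ≈ 15 × 48 × 4.65684 ≈ 3352.92 mg.

3353 mg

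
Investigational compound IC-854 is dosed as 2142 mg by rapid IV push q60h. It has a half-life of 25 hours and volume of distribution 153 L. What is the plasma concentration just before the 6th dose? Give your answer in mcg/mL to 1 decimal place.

f = (1/2)^(τ/t½) = (1/2)^(60/25) ≈ 0.1895.
C₀ = D/Vd = 2142/153 ≈ 14.000 mcg/mL.
Before the 6th dose, 5 doses have been given. Superposition: Cmin = C₀·(f + f² + … + f^5).
≈ 14.000 × (0.1895 + 0.0359 + 0.0068 + 0.0013 + 0.0002) ≈ 14.000 × 0.2337 ≈ 3.272 mcg/mL.

3.3 mcg/mL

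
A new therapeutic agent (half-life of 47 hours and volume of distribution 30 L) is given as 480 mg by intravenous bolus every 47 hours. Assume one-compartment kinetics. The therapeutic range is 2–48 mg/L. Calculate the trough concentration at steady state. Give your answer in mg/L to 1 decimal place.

16.0 mg/L

The dosing interval is 1 half-life, so f = 2^(−1) = 0.5.
Accumulation ratio R = 1/(1 − f) = 1/0.5 = 2/1.
Single-dose peak C₀ = D/Vd = 480/30 = 16 mg/L.
Steady-state peak Cmax,ss = C₀·R = 16 × 2/1 ≈ 32.000 mg/L.
Steady-state trough Cmin,ss = Cmax,ss·f ≈ 32.000 × 0.5 ≈ 16.000 mg/L.
Trough 16.0 mg/L vs MEC 2 mg/L: adequate.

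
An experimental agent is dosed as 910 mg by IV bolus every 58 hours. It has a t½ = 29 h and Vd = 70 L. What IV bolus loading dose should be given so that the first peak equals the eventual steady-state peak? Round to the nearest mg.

1213 mg

f = (1/2)^(58/29) ≈ 0.250000; accumulation ratio R = 1/(1−f) ≈ 1.33333.
Loading dose to hit Cmax,ss on first dose: D_load = D_maint·R ≈ 910 × 1.33333 ≈ 1213.33 mg.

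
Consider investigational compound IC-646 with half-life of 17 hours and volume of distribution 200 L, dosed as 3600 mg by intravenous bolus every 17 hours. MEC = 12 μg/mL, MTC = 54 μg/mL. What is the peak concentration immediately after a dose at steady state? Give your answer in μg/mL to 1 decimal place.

36.0 μg/mL

The dosing interval is 1 half-life, so f = 2^(−1) = 0.5.
At steady state, R = 1/(1 − 0.5) = 2/1.
Single-dose peak C₀ = D/Vd = 3600/200 = 18 μg/mL.
Steady-state peak Cmax,ss = C₀·R = 18 × 2/1 ≈ 36.000 μg/mL.
Peak 36.0 μg/mL vs MTC 54 μg/mL: below toxic threshold.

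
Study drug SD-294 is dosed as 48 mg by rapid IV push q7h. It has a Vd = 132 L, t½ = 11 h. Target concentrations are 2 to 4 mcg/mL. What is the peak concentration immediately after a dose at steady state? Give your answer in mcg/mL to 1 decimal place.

Over one 7-h interval, 7/11 ≈ 0.63636 half-lives elapse, leaving f ≈ 0.6433 of each dose.
Accumulation ratio R = 1/(1 − f) ≈ 1/0.3567 ≈ 2.8035.
Single-dose peak C₀ = D/Vd = 48/132 ≈ 0.364 mcg/mL.
Cmax,ss = C₀/(1 − f) ≈ 0.364/0.3567 ≈ 1.020 mcg/mL.
Peak 1.0 mcg/mL vs MTC 4 mcg/mL: below toxic threshold.

1.0 mcg/mL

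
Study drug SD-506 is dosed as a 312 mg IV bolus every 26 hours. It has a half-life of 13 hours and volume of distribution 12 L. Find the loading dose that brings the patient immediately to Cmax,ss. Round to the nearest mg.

f = (1/2)^(26/13) ≈ 0.250000; accumulation ratio R = 1/(1−f) ≈ 1.33333.
Loading dose to hit Cmax,ss on first dose: D_load = D_maint·R ≈ 312 × 1.33333 ≈ 416.00 mg.

416 mg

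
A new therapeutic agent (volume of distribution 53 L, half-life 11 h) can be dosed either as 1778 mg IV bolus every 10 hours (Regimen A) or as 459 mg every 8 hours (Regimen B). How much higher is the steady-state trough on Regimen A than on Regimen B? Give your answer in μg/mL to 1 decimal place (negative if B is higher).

25.0 μg/mL

Regimen A: f = (1/2)^(10/11) ≈ 0.5325; Cmin,ss = (1778/53)·f/(1−f) ≈ 38.211 μg/mL.
Regimen B: f = (1/2)^(8/11) ≈ 0.6040; Cmin,ss = (459/53)·f/(1−f) ≈ 13.209 μg/mL.
Difference ≈ 38.211 − 13.209 ≈ 25.002 μg/mL.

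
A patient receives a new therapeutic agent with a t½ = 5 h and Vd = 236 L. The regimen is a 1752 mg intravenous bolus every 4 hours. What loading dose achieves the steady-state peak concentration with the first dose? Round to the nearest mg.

4116 mg

f = (1/2)^(4/5) ≈ 0.574349; accumulation ratio R = 1/(1−f) ≈ 2.34934.
Loading dose to hit Cmax,ss on first dose: D_load = D_maint·R ≈ 1752 × 2.34934 ≈ 4116.04 mg.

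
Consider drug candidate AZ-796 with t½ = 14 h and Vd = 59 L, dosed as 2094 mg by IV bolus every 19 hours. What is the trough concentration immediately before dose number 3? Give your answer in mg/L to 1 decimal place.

19.3 mg/L

f = (1/2)^(τ/t½) = (1/2)^(19/14) ≈ 0.3904.
C₀ = D/Vd = 2094/59 ≈ 35.492 mg/L.
Before the 3rd dose, 2 doses have been given. Superposition: Cmin = C₀·(f + f²).
≈ 35.492 × (0.3904 + 0.1524) ≈ 35.492 × 0.5428 ≈ 19.265 mg/L.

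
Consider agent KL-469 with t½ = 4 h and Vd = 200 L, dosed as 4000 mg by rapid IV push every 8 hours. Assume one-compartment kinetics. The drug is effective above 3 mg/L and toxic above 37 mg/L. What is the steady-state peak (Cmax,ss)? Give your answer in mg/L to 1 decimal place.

τ = 8 h = 2 half-lives, so f = (1/2)^2 = 0.25.
Accumulation ratio R = 1/(1 − f) = 1/0.75 = 4/3.
Single-dose peak C₀ = D/Vd = 4000/200 = 20 mg/L.
Steady-state peak Cmax,ss = C₀·R = 20 × 4/3 ≈ 26.667 mg/L.
Peak 26.7 mg/L vs MTC 37 mg/L: below toxic threshold.

26.7 mg/L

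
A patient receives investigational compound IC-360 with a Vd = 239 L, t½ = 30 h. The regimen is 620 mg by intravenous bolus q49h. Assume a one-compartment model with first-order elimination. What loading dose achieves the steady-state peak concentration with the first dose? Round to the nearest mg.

f = (1/2)^(49/30) ≈ 0.322343; accumulation ratio R = 1/(1−f) ≈ 1.47567.
Loading dose to hit Cmax,ss on first dose: D_load = D_maint·R ≈ 620 × 1.47567 ≈ 914.92 mg.

915 mg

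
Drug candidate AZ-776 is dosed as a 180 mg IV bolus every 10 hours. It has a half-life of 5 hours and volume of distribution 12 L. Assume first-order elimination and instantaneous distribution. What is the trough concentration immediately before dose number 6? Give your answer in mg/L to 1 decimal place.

5.0 mg/L

f = (1/2)^(τ/t½) = (1/2)^(10/5) ≈ 0.2500.
C₀ = D/Vd = 180/12 ≈ 15.000 mg/L.
Before the 6th dose, 5 doses have been given. Superposition: Cmin = C₀·(f + f² + … + f^5).
≈ 15.000 × (0.2500 + 0.0625 + 0.0156 + 0.0039 + 0.0010) ≈ 15.000 × 0.3330 ≈ 4.995 mg/L.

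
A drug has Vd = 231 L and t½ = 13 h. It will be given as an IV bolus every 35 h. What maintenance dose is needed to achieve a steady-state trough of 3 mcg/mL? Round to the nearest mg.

3786 mg

τ/t½ = 35/13 ≈ 2.6923, so f = (1/2)^(35/13) ≈ 0.154716.
Cmin,ss = (D/Vd)·f/(1−f), so D = Cmin,ss·Vd·(1−f)/f.
D = 3 × 231 × (1−f)/f ≈ 3 × 231 × 5.46346 ≈ 3786.18 mg.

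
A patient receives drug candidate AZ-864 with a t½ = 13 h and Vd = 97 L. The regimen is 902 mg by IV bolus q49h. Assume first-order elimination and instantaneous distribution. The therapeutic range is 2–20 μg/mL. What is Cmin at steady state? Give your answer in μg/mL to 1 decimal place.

0.7 μg/mL

k = ln2/t½ = ln2/13 ≈ 0.053319 h⁻¹; fraction remaining f = e^(−kτ) = e^(−0.053319×49) ≈ 0.0733.
Single-dose peak C₀ = D/Vd = 902/97 ≈ 9.299 μg/mL.
Steady-state trough Cmin,ss = C₀·f/(1−f) ≈ 9.299 × 0.0733/0.9267 ≈ 0.736 μg/mL.
Trough 0.7 μg/mL vs MEC 2 μg/mL: subtherapeutic.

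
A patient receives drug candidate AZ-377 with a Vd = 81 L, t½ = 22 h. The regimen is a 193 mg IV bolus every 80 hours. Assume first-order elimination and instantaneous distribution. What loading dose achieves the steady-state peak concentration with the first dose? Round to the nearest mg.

210 mg

f = (1/2)^(80/22) ≈ 0.080417; accumulation ratio R = 1/(1−f) ≈ 1.08745.
Loading dose to hit Cmax,ss on first dose: D_load = D_maint·R ≈ 193 × 1.08745 ≈ 209.88 mg.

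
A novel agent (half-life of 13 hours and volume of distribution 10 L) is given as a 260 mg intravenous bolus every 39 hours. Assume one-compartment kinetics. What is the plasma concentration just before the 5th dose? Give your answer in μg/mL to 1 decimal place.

f = (1/2)^(τ/t½) = (1/2)^(39/13) ≈ 0.1250.
C₀ = D/Vd = 260/10 ≈ 26.000 μg/mL.
Before the 5th dose, 4 doses have been given. Superposition: Cmin = C₀·(f + f² + … + f^4).
≈ 26.000 × (0.1250 + 0.0156 + 0.0020 + 0.0002) ≈ 26.000 × 0.1428 ≈ 3.713 μg/mL.

3.7 μg/mL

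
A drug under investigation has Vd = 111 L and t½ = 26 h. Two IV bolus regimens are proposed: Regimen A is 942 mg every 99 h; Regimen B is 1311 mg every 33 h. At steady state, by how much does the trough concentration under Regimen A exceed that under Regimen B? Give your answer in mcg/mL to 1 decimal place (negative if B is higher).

-7.7 mcg/mL

Regimen A: f = (1/2)^(99/26) ≈ 0.0714; Cmin,ss = (942/111)·f/(1−f) ≈ 0.653 mcg/mL.
Regimen B: f = (1/2)^(33/26) ≈ 0.4149; Cmin,ss = (1311/111)·f/(1−f) ≈ 8.375 mcg/mL.
Difference ≈ 0.653 − 8.375 ≈ -7.722 mcg/mL.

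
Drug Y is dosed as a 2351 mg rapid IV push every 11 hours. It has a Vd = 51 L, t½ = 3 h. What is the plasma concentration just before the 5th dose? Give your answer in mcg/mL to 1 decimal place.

f = (1/2)^(τ/t½) = (1/2)^(11/3) ≈ 0.0787.
C₀ = D/Vd = 2351/51 ≈ 46.098 mcg/mL.
Before the 5th dose, 4 doses have been given. Superposition: Cmin = C₀·(f + f² + … + f^4).
≈ 46.098 × (0.0787 + 0.0062 + 0.0005 + 0.0000) ≈ 46.098 × 0.0854 ≈ 3.937 mcg/mL.

3.9 mcg/mL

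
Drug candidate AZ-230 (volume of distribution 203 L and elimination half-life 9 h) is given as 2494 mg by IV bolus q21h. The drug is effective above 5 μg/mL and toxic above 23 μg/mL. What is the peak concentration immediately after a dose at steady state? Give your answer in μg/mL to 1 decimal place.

Over one 21-h interval, 21/9 ≈ 2.3333 half-lives elapse, leaving f ≈ 0.1984 of each dose.
At steady state, accumulation factor R = 1/(1 − e^(−kτ)) ≈ 1.2475.
Single-dose peak C₀ = D/Vd = 2494/203 ≈ 12.286 μg/mL.
Steady-state peak Cmax,ss = C₀·R ≈ 12.286 × 1.2475 ≈ 15.327 μg/mL.
Peak 15.3 μg/mL vs MTC 23 μg/mL: below toxic threshold.

15.3 μg/mL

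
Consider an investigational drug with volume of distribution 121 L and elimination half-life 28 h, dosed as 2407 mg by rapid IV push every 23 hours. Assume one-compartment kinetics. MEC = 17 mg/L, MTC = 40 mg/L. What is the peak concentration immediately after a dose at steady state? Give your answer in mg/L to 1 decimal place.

τ/t½ = 23/28 ≈ 0.82143, so fraction remaining f = (1/2)^(23/28) ≈ 0.5659.
Accumulation ratio R = 1/(1 − f) ≈ 1/0.4341 ≈ 2.3036.
Each bolus raises the concentration by D/Vd = 2407/121 ≈ 19.893 mg/L.
Steady-state peak Cmax,ss = C₀·R ≈ 19.893 × 2.3036 ≈ 45.826 mg/L.
Peak 45.8 mg/L vs MTC 40 mg/L: exceeds toxic threshold.

45.8 mg/L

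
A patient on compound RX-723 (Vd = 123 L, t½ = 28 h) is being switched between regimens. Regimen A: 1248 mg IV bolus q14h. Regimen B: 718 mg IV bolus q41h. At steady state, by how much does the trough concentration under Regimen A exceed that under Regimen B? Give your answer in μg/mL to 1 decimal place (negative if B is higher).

Regimen A: f = (1/2)^(14/28) ≈ 0.7071; Cmin,ss = (1248/123)·f/(1−f) ≈ 24.495 μg/mL.
Regimen B: f = (1/2)^(41/28) ≈ 0.3624; Cmin,ss = (718/123)·f/(1−f) ≈ 3.318 μg/mL.
Difference ≈ 24.495 − 3.318 ≈ 21.177 μg/mL.

21.2 μg/mL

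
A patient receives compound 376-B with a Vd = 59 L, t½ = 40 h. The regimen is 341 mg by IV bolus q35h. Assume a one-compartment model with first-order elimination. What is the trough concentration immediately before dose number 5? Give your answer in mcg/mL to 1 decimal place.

f = (1/2)^(τ/t½) = (1/2)^(35/40) ≈ 0.5453.
C₀ = D/Vd = 341/59 ≈ 5.780 mcg/mL.
Before the 5th dose, 4 doses have been given. Superposition: Cmin = C₀·(f + f² + … + f^4).
≈ 5.780 × (0.5453 + 0.2974 + 0.1621 + 0.0884) ≈ 5.780 × 1.0932 ≈ 6.319 mcg/mL.

6.3 mcg/mL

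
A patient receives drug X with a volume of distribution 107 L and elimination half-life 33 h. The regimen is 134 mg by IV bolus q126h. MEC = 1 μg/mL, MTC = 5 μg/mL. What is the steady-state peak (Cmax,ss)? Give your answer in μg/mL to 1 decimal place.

Over one 126-h interval, 126/33 ≈ 3.8182 half-lives elapse, leaving f ≈ 0.0709 of each dose.
Accumulation ratio R = 1/(1 − f) ≈ 1/0.9291 ≈ 1.0763.
Each bolus raises the concentration by D/Vd = 134/107 ≈ 1.252 μg/mL.
Cmax,ss = C₀/(1 − f) ≈ 1.252/0.9291 ≈ 1.348 μg/mL.
Peak 1.3 μg/mL vs MTC 5 μg/mL: below toxic threshold.

1.3 μg/mL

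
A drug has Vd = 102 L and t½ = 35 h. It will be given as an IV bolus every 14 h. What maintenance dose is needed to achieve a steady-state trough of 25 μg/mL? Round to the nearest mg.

815 mg

τ/t½ = 14/35 ≈ 0.4, so f = (1/2)^(14/35) ≈ 0.757858.
Cmin,ss = (D/Vd)·f/(1−f), so D = Cmin,ss·Vd·(1−f)/f.
D = 25 × 102 × (1−f)/f ≈ 25 × 102 × 0.31951 ≈ 814.75 mg.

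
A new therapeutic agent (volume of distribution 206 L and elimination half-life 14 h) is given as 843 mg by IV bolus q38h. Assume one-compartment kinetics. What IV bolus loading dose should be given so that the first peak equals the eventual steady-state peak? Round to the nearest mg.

995 mg

f = (1/2)^(38/14) ≈ 0.152377; accumulation ratio R = 1/(1−f) ≈ 1.17977.
Loading dose to hit Cmax,ss on first dose: D_load = D_maint·R ≈ 843 × 1.17977 ≈ 994.55 mg.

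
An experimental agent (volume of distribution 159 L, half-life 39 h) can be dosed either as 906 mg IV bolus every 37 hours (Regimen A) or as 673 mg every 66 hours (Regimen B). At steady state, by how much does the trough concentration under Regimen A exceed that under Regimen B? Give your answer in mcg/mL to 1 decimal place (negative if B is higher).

4.2 mcg/mL

Regimen A: f = (1/2)^(37/39) ≈ 0.5181; Cmin,ss = (906/159)·f/(1−f) ≈ 6.126 mcg/mL.
Regimen B: f = (1/2)^(66/39) ≈ 0.3094; Cmin,ss = (673/159)·f/(1−f) ≈ 1.896 mcg/mL.
Difference ≈ 6.126 − 1.896 ≈ 4.230 mcg/mL.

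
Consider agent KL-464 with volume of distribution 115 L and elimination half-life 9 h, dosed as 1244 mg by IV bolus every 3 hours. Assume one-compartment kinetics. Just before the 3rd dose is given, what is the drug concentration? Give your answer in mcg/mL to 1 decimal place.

15.4 mcg/mL

f = (1/2)^(τ/t½) = (1/2)^(3/9) ≈ 0.7937.
C₀ = D/Vd = 1244/115 ≈ 10.817 mcg/mL.
Before the 3rd dose, 2 doses have been given. Superposition: Cmin = C₀·(f + f²).
≈ 10.817 × (0.7937 + 0.6300) ≈ 10.817 × 1.4237 ≈ 15.400 mcg/mL.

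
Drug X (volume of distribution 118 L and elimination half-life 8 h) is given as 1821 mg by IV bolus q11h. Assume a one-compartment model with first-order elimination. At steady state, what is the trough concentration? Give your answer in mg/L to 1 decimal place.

τ/t½ = 11/8 ≈ 1.375, so fraction remaining f = (1/2)^(11/8) ≈ 0.3856.
Each bolus raises the concentration by D/Vd = 1821/118 ≈ 15.432 mg/L.
Steady-state trough Cmin,ss = C₀·f/(1−f) ≈ 15.432 × 0.3856/0.6144 ≈ 9.685 mg/L.

9.7 mg/L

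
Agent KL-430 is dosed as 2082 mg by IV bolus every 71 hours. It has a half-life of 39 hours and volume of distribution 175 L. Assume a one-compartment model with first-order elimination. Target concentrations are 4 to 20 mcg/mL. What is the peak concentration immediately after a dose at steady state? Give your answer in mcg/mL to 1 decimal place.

16.6 mcg/mL

k = ln2/t½ = ln2/39 ≈ 0.017773 h⁻¹; fraction remaining f = e^(−kτ) = e^(−0.017773×71) ≈ 0.2831.
Accumulation ratio R = 1/(1 − f) ≈ 1/0.7169 ≈ 1.3949.
Each bolus raises the concentration by D/Vd = 2082/175 ≈ 11.897 mcg/mL.
Steady-state peak Cmax,ss = C₀·R ≈ 11.897 × 1.3949 ≈ 16.595 mcg/mL.
Peak 16.6 mcg/mL vs MTC 20 mcg/mL: below toxic threshold.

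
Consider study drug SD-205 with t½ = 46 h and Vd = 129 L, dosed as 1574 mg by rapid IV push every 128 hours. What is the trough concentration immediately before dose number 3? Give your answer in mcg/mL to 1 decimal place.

2.0 mcg/mL

f = (1/2)^(τ/t½) = (1/2)^(128/46) ≈ 0.1453.
C₀ = D/Vd = 1574/129 ≈ 12.202 mcg/mL.
Before the 3rd dose, 2 doses have been given. Superposition: Cmin = C₀·(f + f²).
≈ 12.202 × (0.1453 + 0.0211) ≈ 12.202 × 0.1664 ≈ 2.030 mcg/mL.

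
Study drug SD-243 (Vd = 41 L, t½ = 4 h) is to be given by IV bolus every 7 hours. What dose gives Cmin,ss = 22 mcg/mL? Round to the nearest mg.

2132 mg

τ/t½ = 7/4 ≈ 1.75, so f = (1/2)^(7/4) ≈ 0.297302.
Cmin,ss = (D/Vd)·f/(1−f), so D = Cmin,ss·Vd·(1−f)/f.
D = 22 × 41 × (1−f)/f ≈ 22 × 41 × 2.36358 ≈ 2131.95 mg.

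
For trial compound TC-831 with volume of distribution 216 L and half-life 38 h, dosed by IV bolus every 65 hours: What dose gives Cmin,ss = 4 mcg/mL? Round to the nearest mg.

τ/t½ = 65/38 ≈ 1.7105, so f = (1/2)^(65/38) ≈ 0.305549.
Cmin,ss = (D/Vd)·f/(1−f), so D = Cmin,ss·Vd·(1−f)/f.
D = 4 × 216 × (1−f)/f ≈ 4 × 216 × 2.27280 ≈ 1963.70 mg.

1964 mg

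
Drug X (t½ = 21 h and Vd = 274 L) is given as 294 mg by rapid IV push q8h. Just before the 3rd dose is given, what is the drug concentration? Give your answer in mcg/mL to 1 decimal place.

f = (1/2)^(τ/t½) = (1/2)^(8/21) ≈ 0.7679.
C₀ = D/Vd = 294/274 ≈ 1.073 mcg/mL.
Before the 3rd dose, 2 doses have been given. Superposition: Cmin = C₀·(f + f²).
≈ 1.073 × (0.7679 + 0.5897) ≈ 1.073 × 1.3576 ≈ 1.457 mcg/mL.

1.5 mcg/mL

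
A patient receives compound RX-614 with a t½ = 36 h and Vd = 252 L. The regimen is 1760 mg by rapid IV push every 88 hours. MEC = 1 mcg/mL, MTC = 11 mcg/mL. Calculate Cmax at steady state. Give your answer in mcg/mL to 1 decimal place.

8.6 mcg/mL

k = ln2/t½ = ln2/36 ≈ 0.019254 h⁻¹; fraction remaining f = e^(−kτ) = e^(−0.019254×88) ≈ 0.1837.
At steady state, accumulation factor R = 1/(1 − e^(−kτ)) ≈ 1.2250.
Single-dose peak C₀ = D/Vd = 1760/252 ≈ 6.984 mcg/mL.
Cmax,ss = C₀/(1 − f) ≈ 6.984/0.8163 ≈ 8.556 mcg/mL.
Peak 8.6 mcg/mL vs MTC 11 mcg/mL: below toxic threshold.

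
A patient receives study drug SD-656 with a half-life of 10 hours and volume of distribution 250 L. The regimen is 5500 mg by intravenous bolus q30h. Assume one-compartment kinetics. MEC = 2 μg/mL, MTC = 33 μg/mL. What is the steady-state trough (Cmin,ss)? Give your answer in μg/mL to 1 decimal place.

3.1 μg/mL

τ = 30 h = 3 half-lives, so f = (1/2)^3 = 0.125.
At steady state, R = 1/(1 − 0.125) = 8/7.
Single-dose peak C₀ = D/Vd = 5500/250 = 22 μg/mL.
Steady-state peak Cmax,ss = C₀·R = 22 × 8/7 ≈ 25.143 μg/mL.
Steady-state trough Cmin,ss = Cmax,ss·f ≈ 25.143 × 0.125 ≈ 3.143 μg/mL.
Trough 3.1 μg/mL vs MEC 2 μg/mL: adequate.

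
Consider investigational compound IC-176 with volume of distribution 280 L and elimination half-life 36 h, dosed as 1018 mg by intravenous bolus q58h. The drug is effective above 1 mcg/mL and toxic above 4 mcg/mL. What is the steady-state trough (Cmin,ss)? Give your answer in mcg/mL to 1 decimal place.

1.8 mcg/mL

τ/t½ = 58/36 ≈ 1.6111, so fraction remaining f = (1/2)^(58/36) ≈ 0.3273.
Accumulation ratio R = 1/(1 − f) ≈ 1/0.6727 ≈ 1.4865.
Single-dose peak C₀ = D/Vd = 1018/280 ≈ 3.636 mcg/mL.
Cmax,ss = C₀/(1 − f) ≈ 3.636/0.6727 ≈ 5.405 mcg/mL.
Steady-state trough Cmin,ss = Cmax,ss·f ≈ 5.405 × 0.3273 ≈ 1.769 mcg/mL.
Trough 1.8 mcg/mL vs MEC 1 mcg/mL: adequate.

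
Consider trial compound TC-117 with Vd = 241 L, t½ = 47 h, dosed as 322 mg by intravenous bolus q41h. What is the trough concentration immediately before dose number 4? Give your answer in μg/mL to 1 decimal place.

1.3 μg/mL

f = (1/2)^(τ/t½) = (1/2)^(41/47) ≈ 0.5463.
C₀ = D/Vd = 322/241 ≈ 1.336 μg/mL.
Before the 4th dose, 3 doses have been given. Superposition: Cmin = C₀·(f + f² + … + f^3).
≈ 1.336 × (0.5463 + 0.2984 + 0.1630) ≈ 1.336 × 1.0077 ≈ 1.346 μg/mL.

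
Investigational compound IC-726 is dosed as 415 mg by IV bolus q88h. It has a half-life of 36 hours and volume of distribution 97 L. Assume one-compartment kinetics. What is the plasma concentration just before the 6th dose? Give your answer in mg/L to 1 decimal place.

f = (1/2)^(τ/t½) = (1/2)^(88/36) ≈ 0.1837.
C₀ = D/Vd = 415/97 ≈ 4.278 mg/L.
Before the 6th dose, 5 doses have been given. Superposition: Cmin = C₀·(f + f² + … + f^5).
≈ 4.278 × (0.1837 + 0.0337 + 0.0062 + 0.0011 + 0.0002) ≈ 4.278 × 0.2249 ≈ 0.962 mg/L.

1.0 mg/L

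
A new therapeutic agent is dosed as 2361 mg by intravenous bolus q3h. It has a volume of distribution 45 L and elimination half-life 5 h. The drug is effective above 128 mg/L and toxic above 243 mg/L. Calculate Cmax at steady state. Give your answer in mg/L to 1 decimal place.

154.2 mg/L

Over one 3-h interval, 3/5 ≈ 0.6 half-lives elapse, leaving f ≈ 0.6598 of each dose.
Accumulation ratio R = 1/(1 − f) ≈ 1/0.3402 ≈ 2.9394.
Each bolus raises the concentration by D/Vd = 2361/45 ≈ 52.467 mg/L.
Steady-state peak Cmax,ss = C₀·R ≈ 52.467 × 2.9394 ≈ 154.221 mg/L.
Peak 154.2 mg/L vs MTC 243 mg/L: below toxic threshold.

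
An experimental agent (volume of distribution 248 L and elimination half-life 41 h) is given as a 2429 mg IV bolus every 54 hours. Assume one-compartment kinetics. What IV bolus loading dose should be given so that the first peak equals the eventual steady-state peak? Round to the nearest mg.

f = (1/2)^(54/41) ≈ 0.401348; accumulation ratio R = 1/(1−f) ≈ 1.67042.
Loading dose to hit Cmax,ss on first dose: D_load = D_maint·R ≈ 2429 × 1.67042 ≈ 4057.45 mg.

4057 mg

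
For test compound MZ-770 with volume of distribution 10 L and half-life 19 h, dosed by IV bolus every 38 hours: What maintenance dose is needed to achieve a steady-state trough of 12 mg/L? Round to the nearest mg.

360 mg

τ/t½ = 38/19 ≈ 2, so f = (1/2)^(38/19) ≈ 0.250000.
Cmin,ss = (D/Vd)·f/(1−f), so D = Cmin,ss·Vd·(1−f)/f.
D = 12 × 10 × (1−f)/f ≈ 12 × 10 × 3.00000 ≈ 360.00 mg.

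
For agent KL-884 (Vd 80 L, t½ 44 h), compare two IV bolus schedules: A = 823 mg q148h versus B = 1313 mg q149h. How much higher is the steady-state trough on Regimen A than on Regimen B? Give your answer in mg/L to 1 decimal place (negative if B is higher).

-0.6 mg/L

Regimen A: f = (1/2)^(148/44) ≈ 0.0972; Cmin,ss = (823/80)·f/(1−f) ≈ 1.108 mg/L.
Regimen B: f = (1/2)^(149/44) ≈ 0.0956; Cmin,ss = (1313/80)·f/(1−f) ≈ 1.735 mg/L.
Difference ≈ 1.108 − 1.735 ≈ -0.627 mg/L.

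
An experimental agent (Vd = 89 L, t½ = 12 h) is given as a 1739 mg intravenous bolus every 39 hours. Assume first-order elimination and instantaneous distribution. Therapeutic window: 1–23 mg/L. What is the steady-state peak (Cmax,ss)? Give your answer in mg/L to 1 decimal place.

21.8 mg/L

k = ln2/t½ = ln2/12 ≈ 0.057762 h⁻¹; fraction remaining f = e^(−kτ) = e^(−0.057762×39) ≈ 0.1051.
At steady state, accumulation factor R = 1/(1 − e^(−kτ)) ≈ 1.1174.
Single-dose peak C₀ = D/Vd = 1739/89 ≈ 19.539 mg/L.
Steady-state peak Cmax,ss = C₀·R ≈ 19.539 × 1.1174 ≈ 21.833 mg/L.
Peak 21.8 mg/L vs MTC 23 mg/L: below toxic threshold.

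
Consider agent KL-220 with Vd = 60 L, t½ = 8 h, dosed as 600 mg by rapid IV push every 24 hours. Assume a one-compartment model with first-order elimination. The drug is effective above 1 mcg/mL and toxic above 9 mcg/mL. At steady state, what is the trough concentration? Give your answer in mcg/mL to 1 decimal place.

The dosing interval is 3 half-lives, so f = 2^(−3) = 0.125.
At steady state, R = 1/(1 − 0.125) = 8/7.
Single-dose peak C₀ = D/Vd = 600/60 = 10 mcg/mL.
Steady-state peak Cmax,ss = C₀·R = 10 × 8/7 ≈ 11.429 mcg/mL.
Steady-state trough Cmin,ss = Cmax,ss·f ≈ 11.429 × 0.125 ≈ 1.429 mcg/mL.
Trough 1.4 mcg/mL vs MEC 1 mcg/mL: adequate.

1.4 mcg/mL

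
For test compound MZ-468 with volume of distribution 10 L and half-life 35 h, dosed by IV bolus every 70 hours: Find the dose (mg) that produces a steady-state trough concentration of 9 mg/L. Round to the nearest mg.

τ/t½ = 70/35 ≈ 2, so f = (1/2)^(70/35) ≈ 0.250000.
Cmin,ss = (D/Vd)·f/(1−f), so D = Cmin,ss·Vd·(1−f)/f.
D = 9 × 10 × (1−f)/f ≈ 9 × 10 × 3.00000 ≈ 270.00 mg.

270 mg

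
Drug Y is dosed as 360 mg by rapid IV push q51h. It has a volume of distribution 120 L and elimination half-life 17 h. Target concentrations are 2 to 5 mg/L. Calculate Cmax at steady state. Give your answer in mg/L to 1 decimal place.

3.4 mg/L

τ = 51 h = 3 half-lives, so f = (1/2)^3 = 0.125.
Accumulation ratio R = 1/(1 − f) = 1/0.875 = 8/7.
Single-dose peak C₀ = D/Vd = 360/120 = 3 mg/L.
Steady-state peak Cmax,ss = C₀·R = 3 × 8/7 ≈ 3.429 mg/L.
Peak 3.4 mg/L vs MTC 5 mg/L: below toxic threshold.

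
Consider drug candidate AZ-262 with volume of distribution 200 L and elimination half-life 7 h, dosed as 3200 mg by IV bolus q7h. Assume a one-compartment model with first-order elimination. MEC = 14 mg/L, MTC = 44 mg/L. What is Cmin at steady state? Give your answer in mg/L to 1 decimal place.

16.0 mg/L

The dosing interval is 1 half-life, so f = 2^(−1) = 0.5.
At steady state, R = 1/(1 − 0.5) = 2/1.
Single-dose peak C₀ = D/Vd = 3200/200 = 16 mg/L.
Steady-state peak Cmax,ss = C₀·R = 16 × 2/1 ≈ 32.000 mg/L.
Steady-state trough Cmin,ss = Cmax,ss·f ≈ 32.000 × 0.5 ≈ 16.000 mg/L.
Trough 16.0 mg/L vs MEC 14 mg/L: adequate.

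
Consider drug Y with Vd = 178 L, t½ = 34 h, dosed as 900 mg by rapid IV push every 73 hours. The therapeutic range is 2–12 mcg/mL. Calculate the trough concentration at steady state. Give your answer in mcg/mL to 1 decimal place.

k = ln2/t½ = ln2/34 ≈ 0.020387 h⁻¹; fraction remaining f = e^(−kτ) = e^(−0.020387×73) ≈ 0.2258.
At steady state, accumulation factor R = 1/(1 − e^(−kτ)) ≈ 1.2917.
Each bolus raises the concentration by D/Vd = 900/178 ≈ 5.056 mcg/mL.
Steady-state peak Cmax,ss = C₀·R ≈ 5.056 × 1.2917 ≈ 6.531 mcg/mL.
One interval later, Cmin,ss = Cmax,ss·e^(−kτ) ≈ 6.531 × 0.2258 ≈ 1.475 mcg/mL.
Trough 1.5 mcg/mL vs MEC 2 mcg/mL: subtherapeutic.

1.5 mcg/mL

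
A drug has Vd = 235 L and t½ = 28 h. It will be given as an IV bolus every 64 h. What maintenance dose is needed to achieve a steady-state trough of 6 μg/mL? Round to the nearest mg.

τ/t½ = 64/28 ≈ 2.2857, so f = (1/2)^(64/28) ≈ 0.205084.
Cmin,ss = (D/Vd)·f/(1−f), so D = Cmin,ss·Vd·(1−f)/f.
D = 6 × 235 × (1−f)/f ≈ 6 × 235 × 3.87605 ≈ 5465.23 mg.

5465 mg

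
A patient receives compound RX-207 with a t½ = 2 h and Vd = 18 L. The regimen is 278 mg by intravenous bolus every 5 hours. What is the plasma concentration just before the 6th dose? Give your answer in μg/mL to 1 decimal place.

f = (1/2)^(τ/t½) = (1/2)^(5/2) ≈ 0.1768.
C₀ = D/Vd = 278/18 ≈ 15.444 μg/mL.
Before the 6th dose, 5 doses have been given. Superposition: Cmin = C₀·(f + f² + … + f^5).
≈ 15.444 × (0.1768 + 0.0313 + 0.0055 + 0.0010 + 0.0002) ≈ 15.444 × 0.2148 ≈ 3.317 μg/mL.

3.3 μg/mL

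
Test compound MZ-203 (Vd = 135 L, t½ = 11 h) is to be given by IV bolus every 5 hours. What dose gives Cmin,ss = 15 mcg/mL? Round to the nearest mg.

τ/t½ = 5/11 ≈ 0.45455, so f = (1/2)^(5/11) ≈ 0.729740.
Cmin,ss = (D/Vd)·f/(1−f), so D = Cmin,ss·Vd·(1−f)/f.
D = 15 × 135 × (1−f)/f ≈ 15 × 135 × 0.37035 ≈ 749.96 mg.

750 mg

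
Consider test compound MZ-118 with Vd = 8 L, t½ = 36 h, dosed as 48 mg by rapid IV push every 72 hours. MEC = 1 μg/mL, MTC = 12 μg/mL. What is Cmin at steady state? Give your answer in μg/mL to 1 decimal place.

The dosing interval is 2 half-lives, so f = 2^(−2) = 0.25.
At steady state, R = 1/(1 − 0.25) = 4/3.
Single-dose peak C₀ = D/Vd = 48/8 = 6 μg/mL.
Steady-state peak Cmax,ss = C₀·R = 6 × 4/3 ≈ 8.000 μg/mL.
Steady-state trough Cmin,ss = Cmax,ss·f ≈ 8.000 × 0.25 ≈ 2.000 μg/mL.
Trough 2.0 μg/mL vs MEC 1 μg/mL: adequate.

2.0 μg/mL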